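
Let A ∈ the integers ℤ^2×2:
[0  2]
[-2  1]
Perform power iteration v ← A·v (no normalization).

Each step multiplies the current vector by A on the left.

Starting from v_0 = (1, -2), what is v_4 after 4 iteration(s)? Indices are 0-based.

v_0 = (1, -2).
v_1 = A·v_0 = (-4, -4).
v_2 = A·v_1 = (-8, 4).
v_3 = A·v_2 = (8, 20).
v_4 = A·v_3 = (40, 4).

v_4 = (40, 4)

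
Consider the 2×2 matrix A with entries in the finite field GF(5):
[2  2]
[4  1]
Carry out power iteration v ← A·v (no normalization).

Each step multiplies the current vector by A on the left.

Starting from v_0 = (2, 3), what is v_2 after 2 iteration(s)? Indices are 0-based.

v_2 = (2, 1)

v_0 = (2, 3).
v_1 = A·v_0 = (0, 1).
v_2 = A·v_1 = (2, 1).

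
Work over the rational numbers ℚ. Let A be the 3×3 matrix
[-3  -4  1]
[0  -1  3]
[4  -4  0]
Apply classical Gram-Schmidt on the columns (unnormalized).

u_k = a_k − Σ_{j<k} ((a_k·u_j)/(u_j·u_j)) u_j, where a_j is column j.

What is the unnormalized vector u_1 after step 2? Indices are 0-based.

u_1 = (-112/25, -1, -84/25)

Step 1: u_0 = a_0 = (-3, 0, 4).
Step 2: u_1 = a_1 − (-4/25)·u_0 = (-112/25, -1, -84/25).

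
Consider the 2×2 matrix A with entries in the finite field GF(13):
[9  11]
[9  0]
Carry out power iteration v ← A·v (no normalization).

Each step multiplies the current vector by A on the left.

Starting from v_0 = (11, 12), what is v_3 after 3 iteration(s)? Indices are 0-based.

v_3 = (5, 3)

v_0 = (11, 12).
v_1 = A·v_0 = (10, 8).
v_2 = A·v_1 = (9, 12).
v_3 = A·v_2 = (5, 3).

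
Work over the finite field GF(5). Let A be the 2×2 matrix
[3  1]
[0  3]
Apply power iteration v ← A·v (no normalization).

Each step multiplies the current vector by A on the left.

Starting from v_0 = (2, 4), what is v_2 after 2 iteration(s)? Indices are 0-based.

v_0 = (2, 4).
v_1 = A·v_0 = (0, 2).
v_2 = A·v_1 = (2, 1).

v_2 = (2, 1)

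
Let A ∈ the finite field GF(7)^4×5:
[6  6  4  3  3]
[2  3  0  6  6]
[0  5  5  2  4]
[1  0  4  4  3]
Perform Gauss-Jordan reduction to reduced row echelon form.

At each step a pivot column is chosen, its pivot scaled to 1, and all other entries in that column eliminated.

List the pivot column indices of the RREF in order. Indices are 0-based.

pivot columns: 0, 1, 2, 3

pivot(0,0)=6: scale R0 → (1, 1, 3, 4, 4)
  clear (1,0): R1 −= (2)R0 → (0, 1, 1, 5, 5)
  clear (3,0): R3 −= (1)R0 → (0, 6, 1, 0, 6)
pivot(1,1)=1: scale R1 → (0, 1, 1, 5, 5)
  clear (0,1): R0 −= (1)R1 → (1, 0, 2, 6, 6)
  clear (2,1): R2 −= (5)R1 → (0, 0, 0, 5, 0)
  clear (3,1): R3 −= (6)R1 → (0, 0, 2, 5, 4)
pivot(2,2): swap R2↔R3
pivot(2,2)=2: scale R2 → (0, 0, 1, 6, 2)
  clear (0,2): R0 −= (2)R2 → (1, 0, 0, 1, 2)
  clear (1,2): R1 −= (1)R2 → (0, 1, 0, 6, 3)
pivot(3,3)=5: scale R3 → (0, 0, 0, 1, 0)
  clear (0,3): R0 −= (1)R3 → (1, 0, 0, 0, 2)
  clear (1,3): R1 −= (6)R3 → (0, 1, 0, 0, 3)
  clear (2,3): R2 −= (6)R3 → (0, 0, 1, 0, 2)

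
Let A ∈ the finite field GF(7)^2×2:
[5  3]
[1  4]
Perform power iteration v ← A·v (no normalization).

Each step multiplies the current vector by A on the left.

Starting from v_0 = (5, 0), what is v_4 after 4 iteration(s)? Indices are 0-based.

v_4 = (4, 1)

v_0 = (5, 0).
v_1 = A·v_0 = (4, 5).
v_2 = A·v_1 = (0, 3).
v_3 = A·v_2 = (2, 5).
v_4 = A·v_3 = (4, 1).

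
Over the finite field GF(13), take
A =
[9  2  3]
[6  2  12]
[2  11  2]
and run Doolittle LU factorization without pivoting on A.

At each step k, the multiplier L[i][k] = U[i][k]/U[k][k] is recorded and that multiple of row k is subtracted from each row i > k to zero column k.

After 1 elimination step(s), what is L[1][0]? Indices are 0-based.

[col 0] pivot 9
  R1 -= 5*R0 → (0, 5, 10)  (L[1][0] := 5)
  R2 -= 6*R0 → (0, 12, 10)  (L[2][0] := 6)

L[1][0] = 5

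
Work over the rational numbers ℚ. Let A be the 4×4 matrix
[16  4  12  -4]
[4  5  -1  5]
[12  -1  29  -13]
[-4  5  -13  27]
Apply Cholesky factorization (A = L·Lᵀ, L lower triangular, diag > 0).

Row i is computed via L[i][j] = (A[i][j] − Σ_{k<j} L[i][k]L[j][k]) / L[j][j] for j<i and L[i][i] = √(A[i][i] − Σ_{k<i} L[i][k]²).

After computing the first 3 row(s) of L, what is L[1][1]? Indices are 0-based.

Step 1: L[0][0] = √(16) = 4.
  L[1][0] = (4) / L[0][0] = 1.
Step 2: L[1][1] = √(4) = 2.
  L[2][0] = (12) / L[0][0] = 3.
  L[2][1] = (-4) / L[1][1] = -2.
Step 3: L[2][2] = √(16) = 4.

L[1][1] = 2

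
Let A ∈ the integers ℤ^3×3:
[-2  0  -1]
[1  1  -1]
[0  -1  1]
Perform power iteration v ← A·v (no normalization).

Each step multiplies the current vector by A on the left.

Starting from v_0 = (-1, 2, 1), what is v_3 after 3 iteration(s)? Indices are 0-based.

v_3 = (3, 2, -3)

v_0 = (-1, 2, 1).
v_1 = A·v_0 = (1, 0, -1).
v_2 = A·v_1 = (-1, 2, -1).
v_3 = A·v_2 = (3, 2, -3).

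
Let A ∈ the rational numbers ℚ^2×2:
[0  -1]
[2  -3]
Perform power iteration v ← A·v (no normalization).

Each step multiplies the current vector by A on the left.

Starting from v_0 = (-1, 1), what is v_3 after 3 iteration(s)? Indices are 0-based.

v_0 = (-1, 1).
v_1 = A·v_0 = (-1, -5).
v_2 = A·v_1 = (5, 13).
v_3 = A·v_2 = (-13, -29).

v_3 = (-13, -29)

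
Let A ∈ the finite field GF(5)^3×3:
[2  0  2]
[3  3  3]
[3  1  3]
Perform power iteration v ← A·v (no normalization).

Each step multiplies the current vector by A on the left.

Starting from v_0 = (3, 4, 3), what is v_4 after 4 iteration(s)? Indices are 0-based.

v_0 = (3, 4, 3).
v_1 = A·v_0 = (2, 0, 2).
v_2 = A·v_1 = (3, 2, 2).
v_3 = A·v_2 = (0, 1, 2).
v_4 = A·v_3 = (4, 4, 2).

v_4 = (4, 4, 2)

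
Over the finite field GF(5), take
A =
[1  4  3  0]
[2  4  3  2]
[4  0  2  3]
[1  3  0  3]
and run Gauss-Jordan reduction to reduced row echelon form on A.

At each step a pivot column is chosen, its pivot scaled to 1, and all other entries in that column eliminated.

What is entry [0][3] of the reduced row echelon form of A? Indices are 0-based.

pivot(0,0)=1: scale R0 → (1, 4, 3, 0)
  clear (1,0): R1 −= (2)R0 → (0, 1, 2, 2)
  clear (2,0): R2 −= (4)R0 → (0, 4, 0, 3)
  clear (3,0): R3 −= (1)R0 → (0, 4, 2, 3)
pivot(1,1)=1: scale R1 → (0, 1, 2, 2)
  clear (0,1): R0 −= (4)R1 → (1, 0, 0, 2)
  clear (2,1): R2 −= (4)R1 → (0, 0, 2, 0)
  clear (3,1): R3 −= (4)R1 → (0, 0, 4, 0)
pivot(2,2)=2: scale R2 → (0, 0, 1, 0)
  clear (1,2): R1 −= (2)R2 → (0, 1, 0, 2)
  clear (3,2): R3 −= (4)R2 → (0, 0, 0, 0)
col 3: no nonzero at/below row 3; advance.

M[0][3] = 2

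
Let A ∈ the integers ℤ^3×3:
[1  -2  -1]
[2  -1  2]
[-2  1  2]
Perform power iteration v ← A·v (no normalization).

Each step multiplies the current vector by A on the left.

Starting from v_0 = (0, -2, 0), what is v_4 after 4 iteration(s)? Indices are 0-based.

v_4 = (66, -10, -78)

v_0 = (0, -2, 0).
v_1 = A·v_0 = (4, 2, -2).
v_2 = A·v_1 = (2, 2, -10).
v_3 = A·v_2 = (8, -18, -22).
v_4 = A·v_3 = (66, -10, -78).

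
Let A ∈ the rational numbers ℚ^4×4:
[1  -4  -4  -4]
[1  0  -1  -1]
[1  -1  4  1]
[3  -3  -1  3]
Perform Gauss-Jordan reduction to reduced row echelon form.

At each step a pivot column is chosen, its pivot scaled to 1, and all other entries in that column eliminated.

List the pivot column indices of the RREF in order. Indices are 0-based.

step 1: normalize row 0 (÷1) = (1, -4, -4, -4)
  row 1: subtract 1×row0 = (0, 4, 3, 3)
  row 2: subtract 1×row0 = (0, 3, 8, 5)
  row 3: subtract 3×row0 = (0, 9, 11, 15)
step 2: normalize row 1 (÷4) = (0, 1, 3/4, 3/4)
  row 0: subtract -4×row1 = (1, 0, -1, -1)
  row 2: subtract 3×row1 = (0, 0, 23/4, 11/4)
  row 3: subtract 9×row1 = (0, 0, 17/4, 33/4)
step 3: normalize row 2 (÷23/4) = (0, 0, 1, 11/23)
  row 0: subtract -1×row2 = (1, 0, 0, -12/23)
  row 1: subtract 3/4×row2 = (0, 1, 0, 9/23)
  row 3: subtract 17/4×row2 = (0, 0, 0, 143/23)
step 4: normalize row 3 (÷143/23) = (0, 0, 0, 1)
  row 0: subtract -12/23×row3 = (1, 0, 0, 0)
  row 1: subtract 9/23×row3 = (0, 1, 0, 0)
  row 2: subtract 11/23×row3 = (0, 0, 1, 0)

pivot columns: 0, 1, 2, 3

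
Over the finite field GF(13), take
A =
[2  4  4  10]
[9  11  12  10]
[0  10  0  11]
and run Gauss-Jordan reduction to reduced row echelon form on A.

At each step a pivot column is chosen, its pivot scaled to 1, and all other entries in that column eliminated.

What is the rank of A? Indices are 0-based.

rank = 3

step 1: normalize row 0 (÷2) = (1, 2, 2, 5)
  row 1: subtract 9×row0 = (0, 6, 7, 4)
step 2: normalize row 1 (÷6) = (0, 1, 12, 5)
  row 0: subtract 2×row1 = (1, 0, 4, 8)
  row 2: subtract 10×row1 = (0, 0, 10, 0)
step 3: normalize row 2 (÷10) = (0, 0, 1, 0)
  row 0: subtract 4×row2 = (1, 0, 0, 8)
  row 1: subtract 12×row2 = (0, 1, 0, 5)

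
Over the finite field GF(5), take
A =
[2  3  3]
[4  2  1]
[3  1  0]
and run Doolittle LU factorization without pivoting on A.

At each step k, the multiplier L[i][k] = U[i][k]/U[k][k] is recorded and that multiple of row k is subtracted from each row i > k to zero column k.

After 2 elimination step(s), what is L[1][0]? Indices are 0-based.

L[1][0] = 2

Step 1: pivot at (0,0) is 2.
  row1 ← row1 − (2)·row0  ⇒  L[1][0]=2, U row1=(0, 1, 0)
  row2 ← row2 − (4)·row0  ⇒  L[2][0]=4, U row2=(0, 4, 3)
Step 2: pivot at (1,1) is 1.
  row2 ← row2 − (4)·row1  ⇒  L[2][1]=4, U row2=(0, 0, 3)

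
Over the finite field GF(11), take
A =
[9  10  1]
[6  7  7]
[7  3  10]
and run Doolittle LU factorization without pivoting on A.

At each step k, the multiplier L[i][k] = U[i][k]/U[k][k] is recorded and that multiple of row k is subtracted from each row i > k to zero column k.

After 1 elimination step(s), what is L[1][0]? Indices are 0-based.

[col 0] pivot 9
  R1 -= 8*R0 → (0, 4, 10)  (L[1][0] := 8)
  R2 -= 2*R0 → (0, 5, 8)  (L[2][0] := 2)

L[1][0] = 8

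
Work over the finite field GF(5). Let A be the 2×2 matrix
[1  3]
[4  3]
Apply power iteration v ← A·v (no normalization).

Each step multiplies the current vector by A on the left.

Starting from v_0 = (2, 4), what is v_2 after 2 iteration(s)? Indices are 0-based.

v_0 = (2, 4).
v_1 = A·v_0 = (4, 0).
v_2 = A·v_1 = (4, 1).

v_2 = (4, 1)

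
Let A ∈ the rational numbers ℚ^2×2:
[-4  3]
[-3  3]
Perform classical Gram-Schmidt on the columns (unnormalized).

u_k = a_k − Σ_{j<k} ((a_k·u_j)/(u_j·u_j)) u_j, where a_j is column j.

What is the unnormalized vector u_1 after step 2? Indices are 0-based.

u_1 = (-9/25, 12/25)

Step 1: u_0 = a_0 = (-4, -3).
Step 2: u_1 = a_1 − (-21/25)·u_0 = (-9/25, 12/25).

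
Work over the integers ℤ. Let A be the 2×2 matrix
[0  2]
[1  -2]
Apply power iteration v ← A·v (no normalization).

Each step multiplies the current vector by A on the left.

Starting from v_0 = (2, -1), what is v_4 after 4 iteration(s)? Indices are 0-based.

v_0 = (2, -1).
v_1 = A·v_0 = (-2, 4).
v_2 = A·v_1 = (8, -10).
v_3 = A·v_2 = (-20, 28).
v_4 = A·v_3 = (56, -76).

v_4 = (56, -76)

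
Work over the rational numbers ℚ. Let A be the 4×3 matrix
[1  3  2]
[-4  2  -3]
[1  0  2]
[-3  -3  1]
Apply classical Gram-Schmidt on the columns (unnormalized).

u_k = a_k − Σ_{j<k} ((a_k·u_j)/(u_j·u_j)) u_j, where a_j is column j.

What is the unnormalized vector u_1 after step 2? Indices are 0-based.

Step 1: u_0 = a_0 = (1, -4, 1, -3).
Step 2: u_1 = a_1 − (4/27)·u_0 = (77/27, 70/27, -4/27, -23/9).

u_1 = (77/27, 70/27, -4/27, -23/9)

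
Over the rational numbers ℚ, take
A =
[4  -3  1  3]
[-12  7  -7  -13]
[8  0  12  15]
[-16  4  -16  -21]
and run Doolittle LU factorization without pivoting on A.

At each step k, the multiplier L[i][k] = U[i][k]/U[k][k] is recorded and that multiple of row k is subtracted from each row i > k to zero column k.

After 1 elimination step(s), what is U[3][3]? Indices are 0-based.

U[3][3] = -9

k=0: U[0][0]=4
  eliminate (1,0): mult=-3, new row 1: (0, -2, -4, -4); set L[1][0]=-3
  eliminate (2,0): mult=2, new row 2: (0, 6, 10, 9); set L[2][0]=2
  eliminate (3,0): mult=-4, new row 3: (0, -8, -12, -9); set L[3][0]=-4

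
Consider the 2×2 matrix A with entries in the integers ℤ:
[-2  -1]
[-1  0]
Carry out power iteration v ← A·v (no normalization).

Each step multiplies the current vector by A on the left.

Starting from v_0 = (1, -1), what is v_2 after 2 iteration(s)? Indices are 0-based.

v_2 = (3, 1)

v_0 = (1, -1).
v_1 = A·v_0 = (-1, -1).
v_2 = A·v_1 = (3, 1).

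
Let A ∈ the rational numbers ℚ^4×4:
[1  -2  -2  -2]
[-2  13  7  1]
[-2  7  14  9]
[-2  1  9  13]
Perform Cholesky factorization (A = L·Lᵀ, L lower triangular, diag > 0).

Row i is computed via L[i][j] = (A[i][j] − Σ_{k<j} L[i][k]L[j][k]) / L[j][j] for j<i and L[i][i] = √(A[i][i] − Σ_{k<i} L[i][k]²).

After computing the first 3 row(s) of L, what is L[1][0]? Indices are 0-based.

Step 1: L[0][0] = √(1) = 1.
  L[1][0] = (-2) / L[0][0] = -2.
Step 2: L[1][1] = √(9) = 3.
  L[2][0] = (-2) / L[0][0] = -2.
  L[2][1] = (3) / L[1][1] = 1.
Step 3: L[2][2] = √(9) = 3.

L[1][0] = -2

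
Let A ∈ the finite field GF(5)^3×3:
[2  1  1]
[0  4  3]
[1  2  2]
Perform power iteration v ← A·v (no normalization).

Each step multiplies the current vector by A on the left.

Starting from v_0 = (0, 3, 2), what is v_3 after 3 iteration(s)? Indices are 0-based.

v_0 = (0, 3, 2).
v_1 = A·v_0 = (0, 3, 0).
v_2 = A·v_1 = (3, 2, 1).
v_3 = A·v_2 = (4, 1, 4).

v_3 = (4, 1, 4)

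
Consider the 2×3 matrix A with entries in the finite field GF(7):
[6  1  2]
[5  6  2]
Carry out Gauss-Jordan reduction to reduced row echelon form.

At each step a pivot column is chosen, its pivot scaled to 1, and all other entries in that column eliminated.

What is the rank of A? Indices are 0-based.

rank = 2

pivot(0,0)=6: scale R0 → (1, 6, 5)
  clear (1,0): R1 −= (5)R0 → (0, 4, 5)
pivot(1,1)=4: scale R1 → (0, 1, 3)
  clear (0,1): R0 −= (6)R1 → (1, 0, 1)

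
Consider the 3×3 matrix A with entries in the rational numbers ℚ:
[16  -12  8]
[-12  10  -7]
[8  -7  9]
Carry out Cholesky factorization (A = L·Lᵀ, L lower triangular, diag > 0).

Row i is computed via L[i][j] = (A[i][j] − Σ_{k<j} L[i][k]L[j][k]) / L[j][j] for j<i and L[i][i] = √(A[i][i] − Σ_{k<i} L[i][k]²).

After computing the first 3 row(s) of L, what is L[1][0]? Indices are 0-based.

L[1][0] = -3

Step 1: L[0][0] = √(16) = 4.
  L[1][0] = (-12) / L[0][0] = -3.
Step 2: L[1][1] = √(1) = 1.
  L[2][0] = (8) / L[0][0] = 2.
  L[2][1] = (-1) / L[1][1] = -1.
Step 3: L[2][2] = √(4) = 2.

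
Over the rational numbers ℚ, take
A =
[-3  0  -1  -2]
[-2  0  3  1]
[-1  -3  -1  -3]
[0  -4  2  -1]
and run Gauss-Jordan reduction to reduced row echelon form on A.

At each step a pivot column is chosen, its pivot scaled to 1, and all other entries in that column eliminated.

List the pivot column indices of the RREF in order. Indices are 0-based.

pivot columns: 0, 1, 2, 3

[1] R0 /= -3  ⇒  (1, 0, 1/3, 2/3)
     R1 -= -2·R0  ⇒  (0, 0, 11/3, 7/3)
     R2 -= -1·R0  ⇒  (0, -3, -2/3, -7/3)
[2] R1 <-> R2
[2] R1 /= -3  ⇒  (0, 1, 2/9, 7/9)
     R3 -= -4·R1  ⇒  (0, 0, 26/9, 19/9)
[3] R2 /= 11/3  ⇒  (0, 0, 1, 7/11)
     R0 -= 1/3·R2  ⇒  (1, 0, 0, 5/11)
     R1 -= 2/9·R2  ⇒  (0, 1, 0, 7/11)
     R3 -= 26/9·R2  ⇒  (0, 0, 0, 3/11)
[4] R3 /= 3/11  ⇒  (0, 0, 0, 1)
     R0 -= 5/11·R3  ⇒  (1, 0, 0, 0)
     R1 -= 7/11·R3  ⇒  (0, 1, 0, 0)
     R2 -= 7/11·R3  ⇒  (0, 0, 1, 0)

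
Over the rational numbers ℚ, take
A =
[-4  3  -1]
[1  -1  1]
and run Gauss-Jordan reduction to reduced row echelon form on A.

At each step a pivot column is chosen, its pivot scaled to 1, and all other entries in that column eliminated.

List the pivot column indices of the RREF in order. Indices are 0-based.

[1] R0 /= -4  ⇒  (1, -3/4, 1/4)
     R1 -= 1·R0  ⇒  (0, -1/4, 3/4)
[2] R1 /= -1/4  ⇒  (0, 1, -3)
     R0 -= -3/4·R1  ⇒  (1, 0, -2)

pivot columns: 0, 1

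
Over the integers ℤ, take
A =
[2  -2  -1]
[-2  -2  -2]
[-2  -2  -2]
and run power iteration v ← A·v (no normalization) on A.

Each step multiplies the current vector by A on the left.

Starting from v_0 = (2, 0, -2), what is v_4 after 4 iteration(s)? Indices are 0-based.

v_0 = (2, 0, -2).
v_1 = A·v_0 = (6, 0, 0).
v_2 = A·v_1 = (12, -12, -12).
v_3 = A·v_2 = (60, 24, 24).
v_4 = A·v_3 = (48, -216, -216).

v_4 = (48, -216, -216)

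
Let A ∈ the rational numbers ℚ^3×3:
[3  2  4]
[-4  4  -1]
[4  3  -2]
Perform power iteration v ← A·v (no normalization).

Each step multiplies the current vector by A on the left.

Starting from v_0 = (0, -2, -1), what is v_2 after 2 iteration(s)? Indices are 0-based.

v_2 = (-54, 8, -45)

v_0 = (0, -2, -1).
v_1 = A·v_0 = (-8, -7, -4).
v_2 = A·v_1 = (-54, 8, -45).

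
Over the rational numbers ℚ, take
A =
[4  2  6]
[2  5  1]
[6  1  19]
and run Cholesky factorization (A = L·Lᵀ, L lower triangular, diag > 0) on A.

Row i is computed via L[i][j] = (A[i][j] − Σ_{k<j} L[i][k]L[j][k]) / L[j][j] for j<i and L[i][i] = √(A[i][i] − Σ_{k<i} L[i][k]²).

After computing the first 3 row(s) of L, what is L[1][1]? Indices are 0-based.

Step 1: L[0][0] = √(4) = 2.
  L[1][0] = (2) / L[0][0] = 1.
Step 2: L[1][1] = √(4) = 2.
  L[2][0] = (6) / L[0][0] = 3.
  L[2][1] = (-2) / L[1][1] = -1.
Step 3: L[2][2] = √(9) = 3.

L[1][1] = 2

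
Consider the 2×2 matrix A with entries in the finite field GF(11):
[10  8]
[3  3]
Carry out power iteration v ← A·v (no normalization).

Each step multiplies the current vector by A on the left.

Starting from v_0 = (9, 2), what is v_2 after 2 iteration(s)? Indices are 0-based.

v_2 = (4, 10)

v_0 = (9, 2).
v_1 = A·v_0 = (7, 0).
v_2 = A·v_1 = (4, 10).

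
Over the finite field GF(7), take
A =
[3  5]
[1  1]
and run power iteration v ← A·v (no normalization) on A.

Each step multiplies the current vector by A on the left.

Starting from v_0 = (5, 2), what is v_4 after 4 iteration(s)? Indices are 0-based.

v_0 = (5, 2).
v_1 = A·v_0 = (4, 0).
v_2 = A·v_1 = (5, 4).
v_3 = A·v_2 = (0, 2).
v_4 = A·v_3 = (3, 2).

v_4 = (3, 2)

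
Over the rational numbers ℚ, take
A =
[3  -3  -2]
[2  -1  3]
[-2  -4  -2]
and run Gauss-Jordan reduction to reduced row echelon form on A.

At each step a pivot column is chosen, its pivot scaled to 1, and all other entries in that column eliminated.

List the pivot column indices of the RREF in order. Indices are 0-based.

pivot columns: 0, 1, 2

step 1: normalize row 0 (÷3) = (1, -1, -2/3)
  row 1: subtract 2×row0 = (0, 1, 13/3)
  row 2: subtract -2×row0 = (0, -6, -10/3)
step 2: normalize row 1 (÷1) = (0, 1, 13/3)
  row 0: subtract -1×row1 = (1, 0, 11/3)
  row 2: subtract -6×row1 = (0, 0, 68/3)
step 3: normalize row 2 (÷68/3) = (0, 0, 1)
  row 0: subtract 11/3×row2 = (1, 0, 0)
  row 1: subtract 13/3×row2 = (0, 1, 0)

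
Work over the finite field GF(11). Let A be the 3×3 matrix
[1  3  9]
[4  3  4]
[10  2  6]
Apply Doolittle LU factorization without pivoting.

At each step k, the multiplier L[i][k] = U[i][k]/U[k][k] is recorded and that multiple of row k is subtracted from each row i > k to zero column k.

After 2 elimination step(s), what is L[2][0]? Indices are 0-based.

L[2][0] = 10

k=0: U[0][0]=1
  eliminate (1,0): mult=4, new row 1: (0, 2, 1); set L[1][0]=4
  eliminate (2,0): mult=10, new row 2: (0, 5, 4); set L[2][0]=10
k=1: U[1][1]=2
  eliminate (2,1): mult=8, new row 2: (0, 0, 7); set L[2][1]=8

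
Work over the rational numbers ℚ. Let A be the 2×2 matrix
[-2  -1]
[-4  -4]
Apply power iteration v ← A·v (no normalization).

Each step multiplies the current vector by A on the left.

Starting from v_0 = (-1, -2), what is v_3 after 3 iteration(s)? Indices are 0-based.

v_0 = (-1, -2).
v_1 = A·v_0 = (4, 12).
v_2 = A·v_1 = (-20, -64).
v_3 = A·v_2 = (104, 336).

v_3 = (104, 336)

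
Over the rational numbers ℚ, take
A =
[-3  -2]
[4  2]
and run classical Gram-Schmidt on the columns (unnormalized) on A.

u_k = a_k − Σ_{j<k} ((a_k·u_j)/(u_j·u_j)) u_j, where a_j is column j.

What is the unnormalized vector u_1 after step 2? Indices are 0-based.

Step 1: u_0 = a_0 = (-3, 4).
Step 2: u_1 = a_1 − (14/25)·u_0 = (-8/25, -6/25).

u_1 = (-8/25, -6/25)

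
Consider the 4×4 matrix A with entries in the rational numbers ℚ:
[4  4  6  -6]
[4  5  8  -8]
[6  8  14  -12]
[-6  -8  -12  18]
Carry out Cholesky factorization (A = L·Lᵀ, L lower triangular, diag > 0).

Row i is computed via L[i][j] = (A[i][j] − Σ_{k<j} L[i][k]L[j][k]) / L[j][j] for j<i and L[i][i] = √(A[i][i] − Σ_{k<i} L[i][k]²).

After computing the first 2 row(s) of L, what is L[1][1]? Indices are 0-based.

Step 1: L[0][0] = √(4) = 2.
  L[1][0] = (4) / L[0][0] = 2.
Step 2: L[1][1] = √(1) = 1.

L[1][1] = 1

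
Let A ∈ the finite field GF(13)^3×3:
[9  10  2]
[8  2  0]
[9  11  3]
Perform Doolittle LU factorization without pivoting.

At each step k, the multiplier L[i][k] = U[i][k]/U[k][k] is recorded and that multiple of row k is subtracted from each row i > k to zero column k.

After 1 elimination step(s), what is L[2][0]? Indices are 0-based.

[col 0] pivot 9
  R1 -= 11*R0 → (0, 9, 4)  (L[1][0] := 11)
  R2 -= 1*R0 → (0, 1, 1)  (L[2][0] := 1)

L[2][0] = 1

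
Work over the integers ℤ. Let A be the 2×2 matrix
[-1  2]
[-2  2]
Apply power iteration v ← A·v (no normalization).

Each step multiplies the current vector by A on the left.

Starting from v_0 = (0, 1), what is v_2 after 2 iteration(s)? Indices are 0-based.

v_0 = (0, 1).
v_1 = A·v_0 = (2, 2).
v_2 = A·v_1 = (2, 0).

v_2 = (2, 0)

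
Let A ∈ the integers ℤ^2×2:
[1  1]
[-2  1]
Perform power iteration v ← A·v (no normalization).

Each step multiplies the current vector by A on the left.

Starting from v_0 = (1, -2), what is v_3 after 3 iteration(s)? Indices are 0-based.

v_0 = (1, -2).
v_1 = A·v_0 = (-1, -4).
v_2 = A·v_1 = (-5, -2).
v_3 = A·v_2 = (-7, 8).

v_3 = (-7, 8)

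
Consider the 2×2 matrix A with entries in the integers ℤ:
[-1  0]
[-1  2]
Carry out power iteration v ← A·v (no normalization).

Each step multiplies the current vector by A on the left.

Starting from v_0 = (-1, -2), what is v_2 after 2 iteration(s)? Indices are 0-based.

v_0 = (-1, -2).
v_1 = A·v_0 = (1, -3).
v_2 = A·v_1 = (-1, -7).

v_2 = (-1, -7)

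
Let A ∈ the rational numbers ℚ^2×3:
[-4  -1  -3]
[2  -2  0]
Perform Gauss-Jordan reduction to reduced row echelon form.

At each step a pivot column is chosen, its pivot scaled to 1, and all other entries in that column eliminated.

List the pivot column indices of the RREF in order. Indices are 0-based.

pivot(0,0)=-4: scale R0 → (1, 1/4, 3/4)
  clear (1,0): R1 −= (2)R0 → (0, -5/2, -3/2)
pivot(1,1)=-5/2: scale R1 → (0, 1, 3/5)
  clear (0,1): R0 −= (1/4)R1 → (1, 0, 3/5)

pivot columns: 0, 1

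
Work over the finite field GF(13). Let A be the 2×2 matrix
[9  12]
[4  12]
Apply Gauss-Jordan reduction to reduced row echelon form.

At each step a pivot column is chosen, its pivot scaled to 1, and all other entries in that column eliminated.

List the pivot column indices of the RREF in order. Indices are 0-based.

pivot(0,0)=9: scale R0 → (1, 10)
  clear (1,0): R1 −= (4)R0 → (0, 11)
pivot(1,1)=11: scale R1 → (0, 1)
  clear (0,1): R0 −= (10)R1 → (1, 0)

pivot columns: 0, 1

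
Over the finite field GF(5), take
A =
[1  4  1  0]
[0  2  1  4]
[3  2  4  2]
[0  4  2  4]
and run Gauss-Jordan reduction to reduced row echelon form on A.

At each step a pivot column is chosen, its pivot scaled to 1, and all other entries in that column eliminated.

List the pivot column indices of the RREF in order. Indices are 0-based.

pivot columns: 0, 1, 2, 3

step 1: normalize row 0 (÷1) = (1, 4, 1, 0)
  row 2: subtract 3×row0 = (0, 0, 1, 2)
step 2: normalize row 1 (÷2) = (0, 1, 3, 2)
  row 0: subtract 4×row1 = (1, 0, 4, 2)
  row 3: subtract 4×row1 = (0, 0, 0, 1)
step 3: normalize row 2 (÷1) = (0, 0, 1, 2)
  row 0: subtract 4×row2 = (1, 0, 0, 4)
  row 1: subtract 3×row2 = (0, 1, 0, 1)
step 4: normalize row 3 (÷1) = (0, 0, 0, 1)
  row 0: subtract 4×row3 = (1, 0, 0, 0)
  row 1: subtract 1×row3 = (0, 1, 0, 0)
  row 2: subtract 2×row3 = (0, 0, 1, 0)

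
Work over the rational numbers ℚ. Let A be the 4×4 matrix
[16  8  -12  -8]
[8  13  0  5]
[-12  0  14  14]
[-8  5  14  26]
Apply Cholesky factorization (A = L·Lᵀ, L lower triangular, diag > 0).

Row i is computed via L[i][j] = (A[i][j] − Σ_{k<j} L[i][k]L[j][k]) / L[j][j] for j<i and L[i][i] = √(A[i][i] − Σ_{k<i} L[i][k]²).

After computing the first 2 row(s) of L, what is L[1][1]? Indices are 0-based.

L[1][1] = 3

Step 1: L[0][0] = √(16) = 4.
  L[1][0] = (8) / L[0][0] = 2.
Step 2: L[1][1] = √(9) = 3.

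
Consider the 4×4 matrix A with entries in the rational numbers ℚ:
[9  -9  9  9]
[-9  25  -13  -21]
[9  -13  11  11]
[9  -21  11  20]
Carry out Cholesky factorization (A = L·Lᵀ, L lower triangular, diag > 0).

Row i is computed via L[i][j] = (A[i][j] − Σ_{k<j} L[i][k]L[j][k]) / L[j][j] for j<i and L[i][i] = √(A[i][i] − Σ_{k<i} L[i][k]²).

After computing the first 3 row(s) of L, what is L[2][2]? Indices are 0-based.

L[2][2] = 1

Step 1: L[0][0] = √(9) = 3.
  L[1][0] = (-9) / L[0][0] = -3.
Step 2: L[1][1] = √(16) = 4.
  L[2][0] = (9) / L[0][0] = 3.
  L[2][1] = (-4) / L[1][1] = -1.
Step 3: L[2][2] = √(1) = 1.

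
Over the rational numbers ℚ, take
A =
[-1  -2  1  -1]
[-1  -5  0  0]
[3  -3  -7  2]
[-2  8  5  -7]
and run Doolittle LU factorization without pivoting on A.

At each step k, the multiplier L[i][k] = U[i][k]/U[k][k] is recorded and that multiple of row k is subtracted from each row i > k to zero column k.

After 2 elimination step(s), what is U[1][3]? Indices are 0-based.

Step 1: pivot at (0,0) is -1.
  row1 ← row1 − (1)·row0  ⇒  L[1][0]=1, U row1=(0, -3, -1, 1)
  row2 ← row2 − (-3)·row0  ⇒  L[2][0]=-3, U row2=(0, -9, -4, -1)
  row3 ← row3 − (2)·row0  ⇒  L[3][0]=2, U row3=(0, 12, 3, -5)
Step 2: pivot at (1,1) is -3.
  row2 ← row2 − (3)·row1  ⇒  L[2][1]=3, U row2=(0, 0, -1, -4)
  row3 ← row3 − (-4)·row1  ⇒  L[3][1]=-4, U row3=(0, 0, -1, -1)

U[1][3] = 1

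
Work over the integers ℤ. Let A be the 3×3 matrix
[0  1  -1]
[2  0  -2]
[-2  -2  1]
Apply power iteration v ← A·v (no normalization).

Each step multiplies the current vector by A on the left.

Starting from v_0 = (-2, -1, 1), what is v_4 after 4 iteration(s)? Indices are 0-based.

v_4 = (-157, -252, 311)

v_0 = (-2, -1, 1).
v_1 = A·v_0 = (-2, -6, 7).
v_2 = A·v_1 = (-13, -18, 23).
v_3 = A·v_2 = (-41, -72, 85).
v_4 = A·v_3 = (-157, -252, 311).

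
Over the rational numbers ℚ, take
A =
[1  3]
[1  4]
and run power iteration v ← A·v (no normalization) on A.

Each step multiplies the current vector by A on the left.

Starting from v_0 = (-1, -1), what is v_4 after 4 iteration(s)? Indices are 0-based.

v_4 = (-436, -551)

v_0 = (-1, -1).
v_1 = A·v_0 = (-4, -5).
v_2 = A·v_1 = (-19, -24).
v_3 = A·v_2 = (-91, -115).
v_4 = A·v_3 = (-436, -551).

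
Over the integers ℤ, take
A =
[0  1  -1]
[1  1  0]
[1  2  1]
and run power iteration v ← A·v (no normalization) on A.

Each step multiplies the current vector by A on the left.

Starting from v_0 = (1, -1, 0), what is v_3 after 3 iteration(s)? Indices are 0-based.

v_0 = (1, -1, 0).
v_1 = A·v_0 = (-1, 0, -1).
v_2 = A·v_1 = (1, -1, -2).
v_3 = A·v_2 = (1, 0, -3).

v_3 = (1, 0, -3)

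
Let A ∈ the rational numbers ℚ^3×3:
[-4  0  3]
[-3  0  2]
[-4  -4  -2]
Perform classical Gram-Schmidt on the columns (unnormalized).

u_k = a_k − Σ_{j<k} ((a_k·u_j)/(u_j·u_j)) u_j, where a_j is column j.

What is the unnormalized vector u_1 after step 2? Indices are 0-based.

Step 1: u_0 = a_0 = (-4, -3, -4).
Step 2: u_1 = a_1 − (16/41)·u_0 = (64/41, 48/41, -100/41).

u_1 = (64/41, 48/41, -100/41)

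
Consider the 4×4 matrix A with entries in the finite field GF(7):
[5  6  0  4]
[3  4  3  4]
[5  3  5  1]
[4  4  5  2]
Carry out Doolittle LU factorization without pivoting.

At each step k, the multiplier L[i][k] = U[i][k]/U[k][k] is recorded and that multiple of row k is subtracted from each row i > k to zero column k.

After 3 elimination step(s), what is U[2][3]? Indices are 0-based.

U[2][3] = 2

Step 1: pivot at (0,0) is 5.
  row1 ← row1 − (2)·row0  ⇒  L[1][0]=2, U row1=(0, 6, 3, 3)
  row2 ← row2 − (1)·row0  ⇒  L[2][0]=1, U row2=(0, 4, 5, 4)
  row3 ← row3 − (5)·row0  ⇒  L[3][0]=5, U row3=(0, 2, 5, 3)
Step 2: pivot at (1,1) is 6.
  row2 ← row2 − (3)·row1  ⇒  L[2][1]=3, U row2=(0, 0, 3, 2)
  row3 ← row3 − (5)·row1  ⇒  L[3][1]=5, U row3=(0, 0, 4, 2)
Step 3: pivot at (2,2) is 3.
  row3 ← row3 − (6)·row2  ⇒  L[3][2]=6, U row3=(0, 0, 0, 4)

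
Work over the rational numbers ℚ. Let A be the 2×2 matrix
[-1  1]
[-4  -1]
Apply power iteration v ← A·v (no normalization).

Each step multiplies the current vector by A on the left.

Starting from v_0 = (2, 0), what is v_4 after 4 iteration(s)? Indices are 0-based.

v_0 = (2, 0).
v_1 = A·v_0 = (-2, -8).
v_2 = A·v_1 = (-6, 16).
v_3 = A·v_2 = (22, 8).
v_4 = A·v_3 = (-14, -96).

v_4 = (-14, -96)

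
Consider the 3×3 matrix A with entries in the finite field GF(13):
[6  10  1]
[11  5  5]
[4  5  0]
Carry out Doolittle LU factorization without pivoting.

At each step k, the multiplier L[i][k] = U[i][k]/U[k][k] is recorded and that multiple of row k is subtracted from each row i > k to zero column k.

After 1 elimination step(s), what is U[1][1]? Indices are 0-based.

Step 1: pivot at (0,0) is 6.
  row1 ← row1 − (4)·row0  ⇒  L[1][0]=4, U row1=(0, 4, 1)
  row2 ← row2 − (5)·row0  ⇒  L[2][0]=5, U row2=(0, 7, 8)

U[1][1] = 4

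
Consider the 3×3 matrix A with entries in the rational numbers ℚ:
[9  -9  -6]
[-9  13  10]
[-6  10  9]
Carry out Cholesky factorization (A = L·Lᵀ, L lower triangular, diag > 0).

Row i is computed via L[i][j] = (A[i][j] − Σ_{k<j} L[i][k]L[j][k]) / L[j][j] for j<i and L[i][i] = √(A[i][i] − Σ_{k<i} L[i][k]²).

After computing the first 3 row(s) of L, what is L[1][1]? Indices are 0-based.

Step 1: L[0][0] = √(9) = 3.
  L[1][0] = (-9) / L[0][0] = -3.
Step 2: L[1][1] = √(4) = 2.
  L[2][0] = (-6) / L[0][0] = -2.
  L[2][1] = (4) / L[1][1] = 2.
Step 3: L[2][2] = √(1) = 1.

L[1][1] = 2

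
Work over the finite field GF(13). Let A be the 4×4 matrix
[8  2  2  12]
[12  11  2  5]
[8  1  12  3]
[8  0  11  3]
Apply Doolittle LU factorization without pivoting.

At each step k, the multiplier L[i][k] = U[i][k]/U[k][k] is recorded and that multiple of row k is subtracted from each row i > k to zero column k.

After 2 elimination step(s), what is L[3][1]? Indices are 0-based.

L[3][1] = 3

Step 1: pivot at (0,0) is 8.
  row1 ← row1 − (8)·row0  ⇒  L[1][0]=8, U row1=(0, 8, 12, 0)
  row2 ← row2 − (1)·row0  ⇒  L[2][0]=1, U row2=(0, 12, 10, 4)
  row3 ← row3 − (1)·row0  ⇒  L[3][0]=1, U row3=(0, 11, 9, 4)
Step 2: pivot at (1,1) is 8.
  row2 ← row2 − (8)·row1  ⇒  L[2][1]=8, U row2=(0, 0, 5, 4)
  row3 ← row3 − (3)·row1  ⇒  L[3][1]=3, U row3=(0, 0, 12, 4)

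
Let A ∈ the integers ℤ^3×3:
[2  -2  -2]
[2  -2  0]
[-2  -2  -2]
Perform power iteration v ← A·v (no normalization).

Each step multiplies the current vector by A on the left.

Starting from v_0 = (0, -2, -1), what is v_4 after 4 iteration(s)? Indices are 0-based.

v_0 = (0, -2, -1).
v_1 = A·v_0 = (6, 4, 6).
v_2 = A·v_1 = (-8, 4, -32).
v_3 = A·v_2 = (40, -24, 72).
v_4 = A·v_3 = (-16, 128, -176).

v_4 = (-16, 128, -176)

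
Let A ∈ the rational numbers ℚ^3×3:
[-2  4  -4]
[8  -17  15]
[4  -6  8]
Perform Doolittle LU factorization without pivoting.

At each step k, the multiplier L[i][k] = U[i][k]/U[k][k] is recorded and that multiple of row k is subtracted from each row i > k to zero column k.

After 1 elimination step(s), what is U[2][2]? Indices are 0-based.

U[2][2] = 0

[col 0] pivot -2
  R1 -= -4*R0 → (0, -1, -1)  (L[1][0] := -4)
  R2 -= -2*R0 → (0, 2, 0)  (L[2][0] := -2)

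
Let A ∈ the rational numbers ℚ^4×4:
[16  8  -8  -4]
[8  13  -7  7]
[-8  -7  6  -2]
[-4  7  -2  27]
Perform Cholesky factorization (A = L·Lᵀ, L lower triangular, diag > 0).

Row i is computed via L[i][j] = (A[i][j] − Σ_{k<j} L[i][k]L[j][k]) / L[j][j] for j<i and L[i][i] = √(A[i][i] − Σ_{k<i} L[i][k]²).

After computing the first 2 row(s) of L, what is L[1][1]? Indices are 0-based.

Step 1: L[0][0] = √(16) = 4.
  L[1][0] = (8) / L[0][0] = 2.
Step 2: L[1][1] = √(9) = 3.

L[1][1] = 3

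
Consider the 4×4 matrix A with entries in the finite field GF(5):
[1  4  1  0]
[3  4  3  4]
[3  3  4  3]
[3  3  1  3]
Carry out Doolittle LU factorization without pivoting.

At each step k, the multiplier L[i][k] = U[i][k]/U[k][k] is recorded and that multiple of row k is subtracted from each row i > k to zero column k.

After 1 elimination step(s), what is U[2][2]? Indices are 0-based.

Step 1: pivot at (0,0) is 1.
  row1 ← row1 − (3)·row0  ⇒  L[1][0]=3, U row1=(0, 2, 0, 4)
  row2 ← row2 − (3)·row0  ⇒  L[2][0]=3, U row2=(0, 1, 1, 3)
  row3 ← row3 − (3)·row0  ⇒  L[3][0]=3, U row3=(0, 1, 3, 3)

U[2][2] = 1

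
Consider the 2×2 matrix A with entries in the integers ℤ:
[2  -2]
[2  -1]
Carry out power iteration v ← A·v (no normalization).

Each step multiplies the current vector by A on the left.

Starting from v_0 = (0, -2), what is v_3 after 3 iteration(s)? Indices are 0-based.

v_3 = (-4, 2)

v_0 = (0, -2).
v_1 = A·v_0 = (4, 2).
v_2 = A·v_1 = (4, 6).
v_3 = A·v_2 = (-4, 2).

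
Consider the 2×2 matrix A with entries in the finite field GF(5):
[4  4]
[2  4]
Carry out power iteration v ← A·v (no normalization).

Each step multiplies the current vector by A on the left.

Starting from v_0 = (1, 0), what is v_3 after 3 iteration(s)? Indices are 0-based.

v_0 = (1, 0).
v_1 = A·v_0 = (4, 2).
v_2 = A·v_1 = (4, 1).
v_3 = A·v_2 = (0, 2).

v_3 = (0, 2)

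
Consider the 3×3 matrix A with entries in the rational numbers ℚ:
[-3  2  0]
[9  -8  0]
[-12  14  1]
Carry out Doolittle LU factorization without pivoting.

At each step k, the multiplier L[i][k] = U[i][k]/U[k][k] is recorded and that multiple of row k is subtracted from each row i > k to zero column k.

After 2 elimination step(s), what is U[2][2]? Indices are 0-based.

k=0: U[0][0]=-3
  eliminate (1,0): mult=-3, new row 1: (0, -2, 0); set L[1][0]=-3
  eliminate (2,0): mult=4, new row 2: (0, 6, 1); set L[2][0]=4
k=1: U[1][1]=-2
  eliminate (2,1): mult=-3, new row 2: (0, 0, 1); set L[2][1]=-3

U[2][2] = 1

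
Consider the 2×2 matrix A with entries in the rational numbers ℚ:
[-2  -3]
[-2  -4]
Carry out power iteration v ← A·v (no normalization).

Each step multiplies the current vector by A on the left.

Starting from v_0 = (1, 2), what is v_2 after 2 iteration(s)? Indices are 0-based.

v_2 = (46, 56)

v_0 = (1, 2).
v_1 = A·v_0 = (-8, -10).
v_2 = A·v_1 = (46, 56).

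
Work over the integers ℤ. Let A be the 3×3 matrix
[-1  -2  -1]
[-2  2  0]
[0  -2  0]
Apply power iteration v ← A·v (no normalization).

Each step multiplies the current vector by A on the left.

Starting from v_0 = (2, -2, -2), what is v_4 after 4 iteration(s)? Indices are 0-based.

v_4 = (56, -176, 128)

v_0 = (2, -2, -2).
v_1 = A·v_0 = (4, -8, 4).
v_2 = A·v_1 = (8, -24, 16).
v_3 = A·v_2 = (24, -64, 48).
v_4 = A·v_3 = (56, -176, 128).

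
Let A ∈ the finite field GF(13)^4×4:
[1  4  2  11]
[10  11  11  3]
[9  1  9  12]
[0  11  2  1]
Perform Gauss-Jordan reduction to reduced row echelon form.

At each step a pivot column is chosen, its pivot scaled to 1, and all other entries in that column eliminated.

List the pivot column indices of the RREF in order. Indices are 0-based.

step 1: normalize row 0 (÷1) = (1, 4, 2, 11)
  row 1: subtract 10×row0 = (0, 10, 4, 10)
  row 2: subtract 9×row0 = (0, 4, 4, 4)
step 2: normalize row 1 (÷10) = (0, 1, 3, 1)
  row 0: subtract 4×row1 = (1, 0, 3, 7)
  row 2: subtract 4×row1 = (0, 0, 5, 0)
  row 3: subtract 11×row1 = (0, 0, 8, 3)
step 3: normalize row 2 (÷5) = (0, 0, 1, 0)
  row 0: subtract 3×row2 = (1, 0, 0, 7)
  row 1: subtract 3×row2 = (0, 1, 0, 1)
  row 3: subtract 8×row2 = (0, 0, 0, 3)
step 4: normalize row 3 (÷3) = (0, 0, 0, 1)
  row 0: subtract 7×row3 = (1, 0, 0, 0)
  row 1: subtract 1×row3 = (0, 1, 0, 0)

pivot columns: 0, 1, 2, 3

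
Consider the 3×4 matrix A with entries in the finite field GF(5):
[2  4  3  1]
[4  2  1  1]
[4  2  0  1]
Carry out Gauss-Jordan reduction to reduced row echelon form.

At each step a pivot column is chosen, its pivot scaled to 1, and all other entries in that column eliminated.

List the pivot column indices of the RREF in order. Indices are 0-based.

pivot columns: 0, 1, 2

pivot(0,0)=2: scale R0 → (1, 2, 4, 3)
  clear (1,0): R1 −= (4)R0 → (0, 4, 0, 4)
  clear (2,0): R2 −= (4)R0 → (0, 4, 4, 4)
pivot(1,1)=4: scale R1 → (0, 1, 0, 1)
  clear (0,1): R0 −= (2)R1 → (1, 0, 4, 1)
  clear (2,1): R2 −= (4)R1 → (0, 0, 4, 0)
pivot(2,2)=4: scale R2 → (0, 0, 1, 0)
  clear (0,2): R0 −= (4)R2 → (1, 0, 0, 1)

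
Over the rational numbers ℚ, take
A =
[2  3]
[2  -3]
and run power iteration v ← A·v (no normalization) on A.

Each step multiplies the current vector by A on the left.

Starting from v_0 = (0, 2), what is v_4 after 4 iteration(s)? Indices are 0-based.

v_0 = (0, 2).
v_1 = A·v_0 = (6, -6).
v_2 = A·v_1 = (-6, 30).
v_3 = A·v_2 = (78, -102).
v_4 = A·v_3 = (-150, 462).

v_4 = (-150, 462)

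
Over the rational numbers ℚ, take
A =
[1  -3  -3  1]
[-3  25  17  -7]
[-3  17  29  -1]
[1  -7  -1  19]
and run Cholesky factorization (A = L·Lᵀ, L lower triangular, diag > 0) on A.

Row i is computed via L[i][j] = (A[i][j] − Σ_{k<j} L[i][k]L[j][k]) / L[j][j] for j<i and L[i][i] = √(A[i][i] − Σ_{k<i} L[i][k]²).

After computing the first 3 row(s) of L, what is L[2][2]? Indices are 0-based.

L[2][2] = 4

Step 1: L[0][0] = √(1) = 1.
  L[1][0] = (-3) / L[0][0] = -3.
Step 2: L[1][1] = √(16) = 4.
  L[2][0] = (-3) / L[0][0] = -3.
  L[2][1] = (8) / L[1][1] = 2.
Step 3: L[2][2] = √(16) = 4.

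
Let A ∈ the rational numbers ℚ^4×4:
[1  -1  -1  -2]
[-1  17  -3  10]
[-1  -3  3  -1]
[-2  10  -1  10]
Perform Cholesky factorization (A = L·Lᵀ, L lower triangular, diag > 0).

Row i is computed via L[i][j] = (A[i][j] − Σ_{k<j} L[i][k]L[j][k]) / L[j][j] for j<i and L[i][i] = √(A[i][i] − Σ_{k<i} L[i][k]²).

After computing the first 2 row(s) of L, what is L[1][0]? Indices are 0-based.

Step 1: L[0][0] = √(1) = 1.
  L[1][0] = (-1) / L[0][0] = -1.
Step 2: L[1][1] = √(16) = 4.

L[1][0] = -1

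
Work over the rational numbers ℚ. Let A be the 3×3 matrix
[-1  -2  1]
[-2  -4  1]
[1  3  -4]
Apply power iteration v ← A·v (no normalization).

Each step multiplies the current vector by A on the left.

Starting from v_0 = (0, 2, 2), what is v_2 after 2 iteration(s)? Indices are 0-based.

v_2 = (12, 26, -12)

v_0 = (0, 2, 2).
v_1 = A·v_0 = (-2, -6, -2).
v_2 = A·v_1 = (12, 26, -12).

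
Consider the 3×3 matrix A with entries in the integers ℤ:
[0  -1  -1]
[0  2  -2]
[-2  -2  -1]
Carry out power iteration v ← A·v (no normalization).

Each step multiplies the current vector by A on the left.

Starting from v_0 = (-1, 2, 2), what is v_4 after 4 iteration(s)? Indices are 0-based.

v_4 = (44, 56, 92)

v_0 = (-1, 2, 2).
v_1 = A·v_0 = (-4, 0, -4).
v_2 = A·v_1 = (4, 8, 12).
v_3 = A·v_2 = (-20, -8, -36).
v_4 = A·v_3 = (44, 56, 92).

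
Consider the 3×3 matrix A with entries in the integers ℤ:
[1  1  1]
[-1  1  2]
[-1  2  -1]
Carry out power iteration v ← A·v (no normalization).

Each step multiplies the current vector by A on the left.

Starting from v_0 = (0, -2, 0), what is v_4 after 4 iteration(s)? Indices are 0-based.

v_0 = (0, -2, 0).
v_1 = A·v_0 = (-2, -2, -4).
v_2 = A·v_1 = (-8, -8, 2).
v_3 = A·v_2 = (-14, 4, -10).
v_4 = A·v_3 = (-20, -2, 32).

v_4 = (-20, -2, 32)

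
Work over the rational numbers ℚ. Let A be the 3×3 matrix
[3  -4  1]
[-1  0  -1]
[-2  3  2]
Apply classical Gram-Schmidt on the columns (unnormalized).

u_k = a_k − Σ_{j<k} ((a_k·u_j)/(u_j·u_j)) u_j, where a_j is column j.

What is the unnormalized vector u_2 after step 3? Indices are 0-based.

Step 1: u_0 = a_0 = (3, -1, -2).
Step 2: u_1 = a_1 − (-9/7)·u_0 = (-1/7, -9/7, 3/7).
Step 3: u_2 = a_2 − (0)·u_0 − (14/13)·u_1 = (15/13, 5/13, 20/13).

u_2 = (15/13, 5/13, 20/13)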